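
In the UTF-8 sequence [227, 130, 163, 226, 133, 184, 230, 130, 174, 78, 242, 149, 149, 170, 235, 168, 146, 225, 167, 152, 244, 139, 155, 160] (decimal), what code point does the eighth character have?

U+10B6E0

Offset 0: leading byte 0xE3 = 11100011 → 3-byte char #1 = E3 82 A3.
Offset 3: leading byte 0xE2 = 11100010 → 3-byte char #2 = E2 85 B8.
Offset 6: leading byte 0xE6 = 11100110 → 3-byte char #3 = E6 82 AE.
Offset 9: leading byte 0x4E = 01001110 → 1-byte char #4 = 4E.
Offset 10: leading byte 0xF2 = 11110010 → 4-byte char #5 = F2 95 95 AA.
Offset 14: leading byte 0xEB = 11101011 → 3-byte char #6 = EB A8 92.
Offset 17: leading byte 0xE1 = 11100001 → 3-byte char #7 = E1 A7 98.
Offset 20: leading byte 0xF4 = 11110100 → 4-byte char #8 = F4 8B 9B A0.
Leading byte 0xF4 = 11110100 matches 11110xxx → 4-byte sequence.
Byte 1: 0xF4 = 11110100, payload 100 (3 bits).
Byte 2: 0x8B = 10001011 (10xxxxxx ✓), payload 001011.
Byte 3: 0x9B = 10011011 (10xxxxxx ✓), payload 011011.
Byte 4: 0xA0 = 10100000 (10xxxxxx ✓), payload 100000.
Concatenate: 100001011011011100000 = 0x10B6E0 (21 bits → U+10B6E0).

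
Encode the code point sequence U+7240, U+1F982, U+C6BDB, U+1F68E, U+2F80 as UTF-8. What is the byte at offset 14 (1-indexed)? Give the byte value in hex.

0x9A

1-indexed offset 14 is 0-indexed offset 13.
U+7240 → 3-byte form E7 89 80 at offsets 0–2.
U+1F982 → 4-byte form F0 9F A6 82 at offsets 3–6.
U+C6BDB → 4-byte form F3 86 AF 9B at offsets 7–10.
U+1F68E → 4-byte form F0 9F 9A 8E at offsets 11–14.
Offset 13 falls in char 4's range; it's byte 3 of F0 9F 9A 8E = 0x9A.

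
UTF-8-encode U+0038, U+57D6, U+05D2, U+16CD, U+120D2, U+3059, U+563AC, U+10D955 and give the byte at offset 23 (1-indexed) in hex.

0xA5

1-indexed offset 23 is 0-indexed offset 22.
U+0038 → 1-byte form 38 at offsets 0–0.
U+57D6 → 3-byte form E5 9F 96 at offsets 1–3.
U+05D2 → 2-byte form D7 92 at offsets 4–5.
U+16CD → 3-byte form E1 9B 8D at offsets 6–8.
U+120D2 → 4-byte form F0 92 83 92 at offsets 9–12.
U+3059 → 3-byte form E3 81 99 at offsets 13–15.
U+563AC → 4-byte form F1 96 8E AC at offsets 16–19.
U+10D955 → 4-byte form F4 8D A5 95 at offsets 20–23.
Offset 22 falls in char 8's range; it's byte 3 of F4 8D A5 95 = 0xA5.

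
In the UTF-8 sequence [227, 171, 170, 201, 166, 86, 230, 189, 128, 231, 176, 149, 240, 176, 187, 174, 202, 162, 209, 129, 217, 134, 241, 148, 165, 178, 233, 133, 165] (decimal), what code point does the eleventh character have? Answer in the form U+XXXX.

U+9165

Offset 0: leading byte 0xE3 = 11100011 → 3-byte char #1 = E3 AB AA.
Offset 3: leading byte 0xC9 = 11001001 → 2-byte char #2 = C9 A6.
Offset 5: leading byte 0x56 = 01010110 → 1-byte char #3 = 56.
Offset 6: leading byte 0xE6 = 11100110 → 3-byte char #4 = E6 BD 80.
Offset 9: leading byte 0xE7 = 11100111 → 3-byte char #5 = E7 B0 95.
Offset 12: leading byte 0xF0 = 11110000 → 4-byte char #6 = F0 B0 BB AE.
Offset 16: leading byte 0xCA = 11001010 → 2-byte char #7 = CA A2.
Offset 18: leading byte 0xD1 = 11010001 → 2-byte char #8 = D1 81.
Offset 20: leading byte 0xD9 = 11011001 → 2-byte char #9 = D9 86.
Offset 22: leading byte 0xF1 = 11110001 → 4-byte char #10 = F1 94 A5 B2.
Offset 26: leading byte 0xE9 = 11101001 → 3-byte char #11 = E9 85 A5.
Leading byte 0xE9 = 11101001 matches 1110xxxx → 3-byte sequence.
Byte 1: 0xE9 = 11101001, payload 1001 (4 bits).
Byte 2: 0x85 = 10000101 (10xxxxxx ✓), payload 000101.
Byte 3: 0xA5 = 10100101 (10xxxxxx ✓), payload 100101.
Concatenate: 1001000101100101 = 0x9165 (16 bits → U+9165).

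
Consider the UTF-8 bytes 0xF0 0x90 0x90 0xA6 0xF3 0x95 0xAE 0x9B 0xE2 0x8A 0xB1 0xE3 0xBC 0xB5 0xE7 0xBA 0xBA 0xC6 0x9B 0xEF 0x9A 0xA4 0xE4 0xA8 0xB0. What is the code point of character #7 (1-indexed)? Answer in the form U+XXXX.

Offset 0: leading byte 0xF0 = 11110000 → 4-byte char #1 = F0 90 90 A6.
Offset 4: leading byte 0xF3 = 11110011 → 4-byte char #2 = F3 95 AE 9B.
Offset 8: leading byte 0xE2 = 11100010 → 3-byte char #3 = E2 8A B1.
Offset 11: leading byte 0xE3 = 11100011 → 3-byte char #4 = E3 BC B5.
Offset 14: leading byte 0xE7 = 11100111 → 3-byte char #5 = E7 BA BA.
Offset 17: leading byte 0xC6 = 11000110 → 2-byte char #6 = C6 9B.
Offset 19: leading byte 0xEF = 11101111 → 3-byte char #7 = EF 9A A4.
Leading byte 0xEF = 11101111 matches 1110xxxx → 3-byte sequence.
Byte 1: 0xEF = 11101111, payload 1111 (4 bits).
Byte 2: 0x9A = 10011010 (10xxxxxx ✓), payload 011010.
Byte 3: 0xA4 = 10100100 (10xxxxxx ✓), payload 100100.
Concatenate: 1111011010100100 = 0xF6A4 (16 bits → U+F6A4).

U+F6A4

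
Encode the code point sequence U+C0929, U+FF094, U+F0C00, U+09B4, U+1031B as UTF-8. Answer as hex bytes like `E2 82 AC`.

U+C0929: 4-byte form → F3 80 A4 A9.
U+FF094: 4-byte form → F3 BF 82 94.
U+F0C00: 4-byte form → F3 B0 B0 80.
U+09B4: 3-byte form → E0 A6 B4.
U+1031B: 4-byte form → F0 90 8C 9B.
Concatenated (19 bytes): F3 80 A4 A9 F3 BF 82 94 F3 B0 B0 80 E0 A6 B4 F0 90 8C 9B.

F3 80 A4 A9 F3 BF 82 94 F3 B0 B0 80 E0 A6 B4 F0 90 8C 9B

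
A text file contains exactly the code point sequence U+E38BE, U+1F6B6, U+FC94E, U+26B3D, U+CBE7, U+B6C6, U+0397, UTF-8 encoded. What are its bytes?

U+E38BE: 4-byte form → F3 A3 A2 BE.
U+1F6B6: 4-byte form → F0 9F 9A B6.
U+FC94E: 4-byte form → F3 BC A5 8E.
U+26B3D: 4-byte form → F0 A6 AC BD.
U+CBE7: 3-byte form → EC AF A7.
U+B6C6: 3-byte form → EB 9B 86.
U+0397: 2-byte form → CE 97.
Concatenated (24 bytes): F3 A3 A2 BE F0 9F 9A B6 F3 BC A5 8E F0 A6 AC BD EC AF A7 EB 9B 86 CE 97.

F3 A3 A2 BE F0 9F 9A B6 F3 BC A5 8E F0 A6 AC BD EC AF A7 EB 9B 86 CE 97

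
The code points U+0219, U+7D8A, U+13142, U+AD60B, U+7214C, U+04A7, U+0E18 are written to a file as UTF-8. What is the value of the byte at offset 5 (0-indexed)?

U+0219 → 2-byte form C8 99 at offsets 0–1.
U+7D8A → 3-byte form E7 B6 8A at offsets 2–4.
U+13142 → 4-byte form F0 93 85 82 at offsets 5–8.
Offset 5 falls in char 3's range; it's byte 1 of F0 93 85 82 = 0xF0.

0xF0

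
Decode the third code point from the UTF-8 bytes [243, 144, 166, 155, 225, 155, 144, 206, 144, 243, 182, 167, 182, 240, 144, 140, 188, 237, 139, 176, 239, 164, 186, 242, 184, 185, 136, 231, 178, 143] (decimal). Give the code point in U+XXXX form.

Offset 0: leading byte 0xF3 = 11110011 → 4-byte char #1 = F3 90 A6 9B.
Offset 4: leading byte 0xE1 = 11100001 → 3-byte char #2 = E1 9B 90.
Offset 7: leading byte 0xCE = 11001110 → 2-byte char #3 = CE 90.
Leading byte 0xCE = 11001110 matches 110xxxxx → 2-byte sequence.
Byte 1: 0xCE = 11001110, payload 01110 (5 bits).
Byte 2: 0x90 = 10010000 (10xxxxxx ✓), payload 010000.
Concatenate: 01110010000 = 0x390 (11 bits → U+0390).

U+0390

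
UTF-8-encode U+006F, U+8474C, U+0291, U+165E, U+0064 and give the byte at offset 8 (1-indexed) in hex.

1-indexed offset 8 is 0-indexed offset 7.
U+006F → 1-byte form 6F at offsets 0–0.
U+8474C → 4-byte form F2 84 9D 8C at offsets 1–4.
U+0291 → 2-byte form CA 91 at offsets 5–6.
U+165E → 3-byte form E1 99 9E at offsets 7–9.
Offset 7 falls in char 4's range; it's byte 1 of E1 99 9E = 0xE1.

0xE1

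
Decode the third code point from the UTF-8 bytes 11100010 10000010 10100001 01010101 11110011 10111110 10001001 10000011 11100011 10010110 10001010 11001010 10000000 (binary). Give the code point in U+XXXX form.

U+FE243

Offset 0: leading byte 0xE2 = 11100010 → 3-byte char #1 = E2 82 A1.
Offset 3: leading byte 0x55 = 01010101 → 1-byte char #2 = 55.
Offset 4: leading byte 0xF3 = 11110011 → 4-byte char #3 = F3 BE 89 83.
Leading byte 0xF3 = 11110011 matches 11110xxx → 4-byte sequence.
Byte 1: 0xF3 = 11110011, payload 011 (3 bits).
Byte 2: 0xBE = 10111110 (10xxxxxx ✓), payload 111110.
Byte 3: 0x89 = 10001001 (10xxxxxx ✓), payload 001001.
Byte 4: 0x83 = 10000011 (10xxxxxx ✓), payload 000011.
Concatenate: 011111110001001000011 = 0xFE243 (21 bits → U+FE243).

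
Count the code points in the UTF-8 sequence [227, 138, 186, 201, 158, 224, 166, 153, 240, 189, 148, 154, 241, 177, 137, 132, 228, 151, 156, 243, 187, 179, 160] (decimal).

7

Byte at offset 0: 0xE3 = 11100011 → 3-byte char (#1). Advance 3.
Byte at offset 3: 0xC9 = 11001001 → 2-byte char (#2). Advance 2.
Byte at offset 5: 0xE0 = 11100000 → 3-byte char (#3). Advance 3.
Byte at offset 8: 0xF0 = 11110000 → 4-byte char (#4). Advance 4.
Byte at offset 12: 0xF1 = 11110001 → 4-byte char (#5). Advance 4.
Byte at offset 16: 0xE4 = 11100100 → 3-byte char (#6). Advance 3.
Byte at offset 19: 0xF3 = 11110011 → 4-byte char (#7). Advance 4.
Reached end at offset 23 after 7 code points.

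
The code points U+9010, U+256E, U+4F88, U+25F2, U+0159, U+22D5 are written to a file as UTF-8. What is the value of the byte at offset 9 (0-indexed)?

0xE2

U+9010 → 3-byte form E9 80 90 at offsets 0–2.
U+256E → 3-byte form E2 95 AE at offsets 3–5.
U+4F88 → 3-byte form E4 BE 88 at offsets 6–8.
U+25F2 → 3-byte form E2 97 B2 at offsets 9–11.
Offset 9 falls in char 4's range; it's byte 1 of E2 97 B2 = 0xE2.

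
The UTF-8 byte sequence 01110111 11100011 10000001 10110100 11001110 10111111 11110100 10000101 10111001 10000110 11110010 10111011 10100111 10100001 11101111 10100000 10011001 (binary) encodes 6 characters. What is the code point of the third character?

U+03BF

Offset 0: leading byte 0x77 = 01110111 → 1-byte char #1 = 77.
Offset 1: leading byte 0xE3 = 11100011 → 3-byte char #2 = E3 81 B4.
Offset 4: leading byte 0xCE = 11001110 → 2-byte char #3 = CE BF.
Leading byte 0xCE = 11001110 matches 110xxxxx → 2-byte sequence.
Byte 1: 0xCE = 11001110, payload 01110 (5 bits).
Byte 2: 0xBF = 10111111 (10xxxxxx ✓), payload 111111.
Concatenate: 01110111111 = 0x3BF (11 bits → U+03BF).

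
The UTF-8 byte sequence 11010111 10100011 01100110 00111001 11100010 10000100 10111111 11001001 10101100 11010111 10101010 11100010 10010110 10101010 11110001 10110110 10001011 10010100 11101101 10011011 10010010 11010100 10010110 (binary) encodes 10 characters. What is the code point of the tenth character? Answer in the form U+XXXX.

Offset 0: leading byte 0xD7 = 11010111 → 2-byte char #1 = D7 A3.
Offset 2: leading byte 0x66 = 01100110 → 1-byte char #2 = 66.
Offset 3: leading byte 0x39 = 00111001 → 1-byte char #3 = 39.
Offset 4: leading byte 0xE2 = 11100010 → 3-byte char #4 = E2 84 BF.
Offset 7: leading byte 0xC9 = 11001001 → 2-byte char #5 = C9 AC.
Offset 9: leading byte 0xD7 = 11010111 → 2-byte char #6 = D7 AA.
Offset 11: leading byte 0xE2 = 11100010 → 3-byte char #7 = E2 96 AA.
Offset 14: leading byte 0xF1 = 11110001 → 4-byte char #8 = F1 B6 8B 94.
Offset 18: leading byte 0xED = 11101101 → 3-byte char #9 = ED 9B 92.
Offset 21: leading byte 0xD4 = 11010100 → 2-byte char #10 = D4 96.
Leading byte 0xD4 = 11010100 matches 110xxxxx → 2-byte sequence.
Byte 1: 0xD4 = 11010100, payload 10100 (5 bits).
Byte 2: 0x96 = 10010110 (10xxxxxx ✓), payload 010110.
Concatenate: 10100010110 = 0x516 (11 bits → U+0516).

U+0516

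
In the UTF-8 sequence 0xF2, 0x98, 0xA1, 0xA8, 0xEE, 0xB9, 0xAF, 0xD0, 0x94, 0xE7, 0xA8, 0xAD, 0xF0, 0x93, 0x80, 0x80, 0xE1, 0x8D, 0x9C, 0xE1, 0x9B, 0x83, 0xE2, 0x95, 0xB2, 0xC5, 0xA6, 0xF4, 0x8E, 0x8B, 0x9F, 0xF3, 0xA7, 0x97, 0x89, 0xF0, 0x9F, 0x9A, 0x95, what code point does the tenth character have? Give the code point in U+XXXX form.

Offset 0: leading byte 0xF2 = 11110010 → 4-byte char #1 = F2 98 A1 A8.
Offset 4: leading byte 0xEE = 11101110 → 3-byte char #2 = EE B9 AF.
Offset 7: leading byte 0xD0 = 11010000 → 2-byte char #3 = D0 94.
Offset 9: leading byte 0xE7 = 11100111 → 3-byte char #4 = E7 A8 AD.
Offset 12: leading byte 0xF0 = 11110000 → 4-byte char #5 = F0 93 80 80.
Offset 16: leading byte 0xE1 = 11100001 → 3-byte char #6 = E1 8D 9C.
Offset 19: leading byte 0xE1 = 11100001 → 3-byte char #7 = E1 9B 83.
Offset 22: leading byte 0xE2 = 11100010 → 3-byte char #8 = E2 95 B2.
Offset 25: leading byte 0xC5 = 11000101 → 2-byte char #9 = C5 A6.
Offset 27: leading byte 0xF4 = 11110100 → 4-byte char #10 = F4 8E 8B 9F.
Leading byte 0xF4 = 11110100 matches 11110xxx → 4-byte sequence.
Byte 1: 0xF4 = 11110100, payload 100 (3 bits).
Byte 2: 0x8E = 10001110 (10xxxxxx ✓), payload 001110.
Byte 3: 0x8B = 10001011 (10xxxxxx ✓), payload 001011.
Byte 4: 0x9F = 10011111 (10xxxxxx ✓), payload 011111.
Concatenate: 100001110001011011111 = 0x10E2DF (21 bits → U+10E2DF).

U+10E2DF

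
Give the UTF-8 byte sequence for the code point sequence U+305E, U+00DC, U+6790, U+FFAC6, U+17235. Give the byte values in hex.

E3 81 9E C3 9C E6 9E 90 F3 BF AB 86 F0 97 88 B5

U+305E: 3-byte form → E3 81 9E.
U+00DC: 2-byte form → C3 9C.
U+6790: 3-byte form → E6 9E 90.
U+FFAC6: 4-byte form → F3 BF AB 86.
U+17235: 4-byte form → F0 97 88 B5.
Concatenated (16 bytes): E3 81 9E C3 9C E6 9E 90 F3 BF AB 86 F0 97 88 B5.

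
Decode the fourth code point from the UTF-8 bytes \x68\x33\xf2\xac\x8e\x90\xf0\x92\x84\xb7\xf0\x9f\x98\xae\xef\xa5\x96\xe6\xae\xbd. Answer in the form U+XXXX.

U+12137

Offset 0: leading byte 0x68 = 01101000 → 1-byte char #1 = 68.
Offset 1: leading byte 0x33 = 00110011 → 1-byte char #2 = 33.
Offset 2: leading byte 0xF2 = 11110010 → 4-byte char #3 = F2 AC 8E 90.
Offset 6: leading byte 0xF0 = 11110000 → 4-byte char #4 = F0 92 84 B7.
Leading byte 0xF0 = 11110000 matches 11110xxx → 4-byte sequence.
Byte 1: 0xF0 = 11110000, payload 000 (3 bits).
Byte 2: 0x92 = 10010010 (10xxxxxx ✓), payload 010010.
Byte 3: 0x84 = 10000100 (10xxxxxx ✓), payload 000100.
Byte 4: 0xB7 = 10110111 (10xxxxxx ✓), payload 110111.
Concatenate: 000010010000100110111 = 0x12137 (21 bits → U+12137).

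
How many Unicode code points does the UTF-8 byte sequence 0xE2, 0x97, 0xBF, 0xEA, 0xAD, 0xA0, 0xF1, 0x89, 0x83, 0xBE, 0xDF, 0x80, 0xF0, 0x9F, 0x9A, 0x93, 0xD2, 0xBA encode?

Byte at offset 0: 0xE2 = 11100010 → 3-byte char (#1). Advance 3.
Byte at offset 3: 0xEA = 11101010 → 3-byte char (#2). Advance 3.
Byte at offset 6: 0xF1 = 11110001 → 4-byte char (#3). Advance 4.
Byte at offset 10: 0xDF = 11011111 → 2-byte char (#4). Advance 2.
Byte at offset 12: 0xF0 = 11110000 → 4-byte char (#5). Advance 4.
Byte at offset 16: 0xD2 = 11010010 → 2-byte char (#6). Advance 2.
Reached end at offset 18 after 6 code points.

6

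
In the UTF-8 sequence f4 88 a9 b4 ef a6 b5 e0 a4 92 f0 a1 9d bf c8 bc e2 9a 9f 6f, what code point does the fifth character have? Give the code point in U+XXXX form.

Offset 0: leading byte 0xF4 = 11110100 → 4-byte char #1 = F4 88 A9 B4.
Offset 4: leading byte 0xEF = 11101111 → 3-byte char #2 = EF A6 B5.
Offset 7: leading byte 0xE0 = 11100000 → 3-byte char #3 = E0 A4 92.
Offset 10: leading byte 0xF0 = 11110000 → 4-byte char #4 = F0 A1 9D BF.
Offset 14: leading byte 0xC8 = 11001000 → 2-byte char #5 = C8 BC.
Leading byte 0xC8 = 11001000 matches 110xxxxx → 2-byte sequence.
Byte 1: 0xC8 = 11001000, payload 01000 (5 bits).
Byte 2: 0xBC = 10111100 (10xxxxxx ✓), payload 111100.
Concatenate: 01000111100 = 0x23C (11 bits → U+023C).

U+023C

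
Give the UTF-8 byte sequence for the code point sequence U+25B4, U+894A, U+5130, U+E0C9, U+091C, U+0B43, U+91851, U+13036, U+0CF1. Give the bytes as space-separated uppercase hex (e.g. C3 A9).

U+25B4: 3-byte form → E2 96 B4.
U+894A: 3-byte form → E8 A5 8A.
U+5130: 3-byte form → E5 84 B0.
U+E0C9: 3-byte form → EE 83 89.
U+091C: 3-byte form → E0 A4 9C.
U+0B43: 3-byte form → E0 AD 83.
U+91851: 4-byte form → F2 91 A1 91.
U+13036: 4-byte form → F0 93 80 B6.
U+0CF1: 3-byte form → E0 B3 B1.
Concatenated (29 bytes): E2 96 B4 E8 A5 8A E5 84 B0 EE 83 89 E0 A4 9C E0 AD 83 F2 91 A1 91 F0 93 80 B6 E0 B3 B1.

E2 96 B4 E8 A5 8A E5 84 B0 EE 83 89 E0 A4 9C E0 AD 83 F2 91 A1 91 F0 93 80 B6 E0 B3 B1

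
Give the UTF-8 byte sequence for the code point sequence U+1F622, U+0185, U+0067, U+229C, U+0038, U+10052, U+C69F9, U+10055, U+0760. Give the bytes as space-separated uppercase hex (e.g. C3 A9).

F0 9F 98 A2 C6 85 67 E2 8A 9C 38 F0 90 81 92 F3 86 A7 B9 F0 90 81 95 DD A0

U+1F622: 4-byte form → F0 9F 98 A2.
U+0185: 2-byte form → C6 85.
U+0067: 1-byte form → 67.
U+229C: 3-byte form → E2 8A 9C.
U+0038: 1-byte form → 38.
U+10052: 4-byte form → F0 90 81 92.
U+C69F9: 4-byte form → F3 86 A7 B9.
U+10055: 4-byte form → F0 90 81 95.
U+0760: 2-byte form → DD A0.
Concatenated (25 bytes): F0 9F 98 A2 C6 85 67 E2 8A 9C 38 F0 90 81 92 F3 86 A7 B9 F0 90 81 95 DD A0.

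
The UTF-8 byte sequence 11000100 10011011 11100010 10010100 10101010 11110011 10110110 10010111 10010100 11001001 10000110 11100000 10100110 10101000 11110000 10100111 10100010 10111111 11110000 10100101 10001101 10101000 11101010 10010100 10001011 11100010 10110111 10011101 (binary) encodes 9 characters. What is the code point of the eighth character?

Offset 0: leading byte 0xC4 = 11000100 → 2-byte char #1 = C4 9B.
Offset 2: leading byte 0xE2 = 11100010 → 3-byte char #2 = E2 94 AA.
Offset 5: leading byte 0xF3 = 11110011 → 4-byte char #3 = F3 B6 97 94.
Offset 9: leading byte 0xC9 = 11001001 → 2-byte char #4 = C9 86.
Offset 11: leading byte 0xE0 = 11100000 → 3-byte char #5 = E0 A6 A8.
Offset 14: leading byte 0xF0 = 11110000 → 4-byte char #6 = F0 A7 A2 BF.
Offset 18: leading byte 0xF0 = 11110000 → 4-byte char #7 = F0 A5 8D A8.
Offset 22: leading byte 0xEA = 11101010 → 3-byte char #8 = EA 94 8B.
Leading byte 0xEA = 11101010 matches 1110xxxx → 3-byte sequence.
Byte 1: 0xEA = 11101010, payload 1010 (4 bits).
Byte 2: 0x94 = 10010100 (10xxxxxx ✓), payload 010100.
Byte 3: 0x8B = 10001011 (10xxxxxx ✓), payload 001011.
Concatenate: 1010010100001011 = 0xA50B (16 bits → U+A50B).

U+A50B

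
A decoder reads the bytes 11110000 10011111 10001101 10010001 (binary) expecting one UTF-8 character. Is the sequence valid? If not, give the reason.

Leading byte 0xF0 = 11110000 → 4-byte form.
Continuation bytes 0x9F=10011111, 0x8D=10001101, 0x91=10010001 all match 10xxxxxx.
Decoded value 0x1F351 is ≥ 0x10000 (shortest form) and not a surrogate.

valid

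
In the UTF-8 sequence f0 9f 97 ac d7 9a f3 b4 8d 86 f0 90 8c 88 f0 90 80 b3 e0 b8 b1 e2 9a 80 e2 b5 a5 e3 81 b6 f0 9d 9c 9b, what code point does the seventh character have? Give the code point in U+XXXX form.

Offset 0: leading byte 0xF0 = 11110000 → 4-byte char #1 = F0 9F 97 AC.
Offset 4: leading byte 0xD7 = 11010111 → 2-byte char #2 = D7 9A.
Offset 6: leading byte 0xF3 = 11110011 → 4-byte char #3 = F3 B4 8D 86.
Offset 10: leading byte 0xF0 = 11110000 → 4-byte char #4 = F0 90 8C 88.
Offset 14: leading byte 0xF0 = 11110000 → 4-byte char #5 = F0 90 80 B3.
Offset 18: leading byte 0xE0 = 11100000 → 3-byte char #6 = E0 B8 B1.
Offset 21: leading byte 0xE2 = 11100010 → 3-byte char #7 = E2 9A 80.
Leading byte 0xE2 = 11100010 matches 1110xxxx → 3-byte sequence.
Byte 1: 0xE2 = 11100010, payload 0010 (4 bits).
Byte 2: 0x9A = 10011010 (10xxxxxx ✓), payload 011010.
Byte 3: 0x80 = 10000000 (10xxxxxx ✓), payload 000000.
Concatenate: 0010011010000000 = 0x2680 (16 bits → U+2680).

U+2680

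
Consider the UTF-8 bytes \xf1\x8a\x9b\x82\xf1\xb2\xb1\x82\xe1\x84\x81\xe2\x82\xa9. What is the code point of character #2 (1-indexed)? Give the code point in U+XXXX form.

U+72C42

Offset 0: leading byte 0xF1 = 11110001 → 4-byte char #1 = F1 8A 9B 82.
Offset 4: leading byte 0xF1 = 11110001 → 4-byte char #2 = F1 B2 B1 82.
Leading byte 0xF1 = 11110001 matches 11110xxx → 4-byte sequence.
Byte 1: 0xF1 = 11110001, payload 001 (3 bits).
Byte 2: 0xB2 = 10110010 (10xxxxxx ✓), payload 110010.
Byte 3: 0xB1 = 10110001 (10xxxxxx ✓), payload 110001.
Byte 4: 0x82 = 10000010 (10xxxxxx ✓), payload 000010.
Concatenate: 001110010110001000010 = 0x72C42 (21 bits → U+72C42).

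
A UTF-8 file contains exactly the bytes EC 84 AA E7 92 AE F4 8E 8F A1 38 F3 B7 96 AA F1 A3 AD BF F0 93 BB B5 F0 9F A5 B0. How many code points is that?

Byte at offset 0: 0xEC = 11101100 → 3-byte char (#1). Advance 3.
Byte at offset 3: 0xE7 = 11100111 → 3-byte char (#2). Advance 3.
Byte at offset 6: 0xF4 = 11110100 → 4-byte char (#3). Advance 4.
Byte at offset 10: 0x38 = 00111000 → 1-byte char (#4). Advance 1.
Byte at offset 11: 0xF3 = 11110011 → 4-byte char (#5). Advance 4.
Byte at offset 15: 0xF1 = 11110001 → 4-byte char (#6). Advance 4.
Byte at offset 19: 0xF0 = 11110000 → 4-byte char (#7). Advance 4.
Byte at offset 23: 0xF0 = 11110000 → 4-byte char (#8). Advance 4.
Reached end at offset 27 after 8 code points.

8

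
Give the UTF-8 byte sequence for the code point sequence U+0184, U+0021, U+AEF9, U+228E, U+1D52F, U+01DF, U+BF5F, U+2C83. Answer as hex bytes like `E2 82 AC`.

C6 84 21 EA BB B9 E2 8A 8E F0 9D 94 AF C7 9F EB BD 9F E2 B2 83

U+0184: 2-byte form → C6 84.
U+0021: 1-byte form → 21.
U+AEF9: 3-byte form → EA BB B9.
U+228E: 3-byte form → E2 8A 8E.
U+1D52F: 4-byte form → F0 9D 94 AF.
U+01DF: 2-byte form → C7 9F.
U+BF5F: 3-byte form → EB BD 9F.
U+2C83: 3-byte form → E2 B2 83.
Concatenated (21 bytes): C6 84 21 EA BB B9 E2 8A 8E F0 9D 94 AF C7 9F EB BD 9F E2 B2 83.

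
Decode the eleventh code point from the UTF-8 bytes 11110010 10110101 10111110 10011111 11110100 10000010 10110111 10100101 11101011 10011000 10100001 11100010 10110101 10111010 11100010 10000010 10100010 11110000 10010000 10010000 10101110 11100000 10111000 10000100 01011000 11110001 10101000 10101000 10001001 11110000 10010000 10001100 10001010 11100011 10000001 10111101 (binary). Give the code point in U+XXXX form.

U+307D

Offset 0: leading byte 0xF2 = 11110010 → 4-byte char #1 = F2 B5 BE 9F.
Offset 4: leading byte 0xF4 = 11110100 → 4-byte char #2 = F4 82 B7 A5.
Offset 8: leading byte 0xEB = 11101011 → 3-byte char #3 = EB 98 A1.
Offset 11: leading byte 0xE2 = 11100010 → 3-byte char #4 = E2 B5 BA.
Offset 14: leading byte 0xE2 = 11100010 → 3-byte char #5 = E2 82 A2.
Offset 17: leading byte 0xF0 = 11110000 → 4-byte char #6 = F0 90 90 AE.
Offset 21: leading byte 0xE0 = 11100000 → 3-byte char #7 = E0 B8 84.
Offset 24: leading byte 0x58 = 01011000 → 1-byte char #8 = 58.
Offset 25: leading byte 0xF1 = 11110001 → 4-byte char #9 = F1 A8 A8 89.
Offset 29: leading byte 0xF0 = 11110000 → 4-byte char #10 = F0 90 8C 8A.
Offset 33: leading byte 0xE3 = 11100011 → 3-byte char #11 = E3 81 BD.
Leading byte 0xE3 = 11100011 matches 1110xxxx → 3-byte sequence.
Byte 1: 0xE3 = 11100011, payload 0011 (4 bits).
Byte 2: 0x81 = 10000001 (10xxxxxx ✓), payload 000001.
Byte 3: 0xBD = 10111101 (10xxxxxx ✓), payload 111101.
Concatenate: 0011000001111101 = 0x307D (16 bits → U+307D).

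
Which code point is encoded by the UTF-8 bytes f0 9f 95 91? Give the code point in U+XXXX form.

Leading byte 0xF0 = 11110000 matches 11110xxx → 4-byte sequence.
Byte 1: 0xF0 = 11110000, payload 000 (3 bits).
Byte 2: 0x9F = 10011111 (10xxxxxx ✓), payload 011111.
Byte 3: 0x95 = 10010101 (10xxxxxx ✓), payload 010101.
Byte 4: 0x91 = 10010001 (10xxxxxx ✓), payload 010001.
Concatenate: 000011111010101010001 = 0x1F551 (21 bits → U+1F551).

U+1F551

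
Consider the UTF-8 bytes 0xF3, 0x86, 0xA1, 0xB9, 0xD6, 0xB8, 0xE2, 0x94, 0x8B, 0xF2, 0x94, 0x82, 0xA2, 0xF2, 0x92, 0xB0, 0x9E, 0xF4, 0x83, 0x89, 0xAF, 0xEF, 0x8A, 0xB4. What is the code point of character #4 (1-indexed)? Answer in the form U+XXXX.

U+940A2

Offset 0: leading byte 0xF3 = 11110011 → 4-byte char #1 = F3 86 A1 B9.
Offset 4: leading byte 0xD6 = 11010110 → 2-byte char #2 = D6 B8.
Offset 6: leading byte 0xE2 = 11100010 → 3-byte char #3 = E2 94 8B.
Offset 9: leading byte 0xF2 = 11110010 → 4-byte char #4 = F2 94 82 A2.
Leading byte 0xF2 = 11110010 matches 11110xxx → 4-byte sequence.
Byte 1: 0xF2 = 11110010, payload 010 (3 bits).
Byte 2: 0x94 = 10010100 (10xxxxxx ✓), payload 010100.
Byte 3: 0x82 = 10000010 (10xxxxxx ✓), payload 000010.
Byte 4: 0xA2 = 10100010 (10xxxxxx ✓), payload 100010.
Concatenate: 010010100000010100010 = 0x940A2 (21 bits → U+940A2).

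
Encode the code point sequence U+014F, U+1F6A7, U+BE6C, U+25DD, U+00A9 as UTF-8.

C5 8F F0 9F 9A A7 EB B9 AC E2 97 9D C2 A9

U+014F: 2-byte form → C5 8F.
U+1F6A7: 4-byte form → F0 9F 9A A7.
U+BE6C: 3-byte form → EB B9 AC.
U+25DD: 3-byte form → E2 97 9D.
U+00A9: 2-byte form → C2 A9.
Concatenated (14 bytes): C5 8F F0 9F 9A A7 EB B9 AC E2 97 9D C2 A9.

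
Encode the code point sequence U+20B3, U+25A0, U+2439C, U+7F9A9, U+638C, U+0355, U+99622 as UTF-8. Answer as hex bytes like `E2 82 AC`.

E2 82 B3 E2 96 A0 F0 A4 8E 9C F1 BF A6 A9 E6 8E 8C CD 95 F2 99 98 A2

U+20B3: 3-byte form → E2 82 B3.
U+25A0: 3-byte form → E2 96 A0.
U+2439C: 4-byte form → F0 A4 8E 9C.
U+7F9A9: 4-byte form → F1 BF A6 A9.
U+638C: 3-byte form → E6 8E 8C.
U+0355: 2-byte form → CD 95.
U+99622: 4-byte form → F2 99 98 A2.
Concatenated (23 bytes): E2 82 B3 E2 96 A0 F0 A4 8E 9C F1 BF A6 A9 E6 8E 8C CD 95 F2 99 98 A2.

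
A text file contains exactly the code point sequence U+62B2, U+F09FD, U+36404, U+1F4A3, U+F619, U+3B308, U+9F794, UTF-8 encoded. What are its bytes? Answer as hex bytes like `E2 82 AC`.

E6 8A B2 F3 B0 A7 BD F0 B6 90 84 F0 9F 92 A3 EF 98 99 F0 BB 8C 88 F2 9F 9E 94

U+62B2: 3-byte form → E6 8A B2.
U+F09FD: 4-byte form → F3 B0 A7 BD.
U+36404: 4-byte form → F0 B6 90 84.
U+1F4A3: 4-byte form → F0 9F 92 A3.
U+F619: 3-byte form → EF 98 99.
U+3B308: 4-byte form → F0 BB 8C 88.
U+9F794: 4-byte form → F2 9F 9E 94.
Concatenated (26 bytes): E6 8A B2 F3 B0 A7 BD F0 B6 90 84 F0 9F 92 A3 EF 98 99 F0 BB 8C 88 F2 9F 9E 94.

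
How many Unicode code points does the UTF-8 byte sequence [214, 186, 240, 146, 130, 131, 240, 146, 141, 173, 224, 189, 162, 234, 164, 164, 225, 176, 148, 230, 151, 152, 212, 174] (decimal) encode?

8

Byte at offset 0: 0xD6 = 11010110 → 2-byte char (#1). Advance 2.
Byte at offset 2: 0xF0 = 11110000 → 4-byte char (#2). Advance 4.
Byte at offset 6: 0xF0 = 11110000 → 4-byte char (#3). Advance 4.
Byte at offset 10: 0xE0 = 11100000 → 3-byte char (#4). Advance 3.
Byte at offset 13: 0xEA = 11101010 → 3-byte char (#5). Advance 3.
Byte at offset 16: 0xE1 = 11100001 → 3-byte char (#6). Advance 3.
Byte at offset 19: 0xE6 = 11100110 → 3-byte char (#7). Advance 3.
Byte at offset 22: 0xD4 = 11010100 → 2-byte char (#8). Advance 2.
Reached end at offset 24 after 8 code points.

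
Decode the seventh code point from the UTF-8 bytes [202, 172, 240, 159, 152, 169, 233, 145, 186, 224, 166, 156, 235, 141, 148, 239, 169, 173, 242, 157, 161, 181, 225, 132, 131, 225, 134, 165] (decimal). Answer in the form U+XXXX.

Offset 0: leading byte 0xCA = 11001010 → 2-byte char #1 = CA AC.
Offset 2: leading byte 0xF0 = 11110000 → 4-byte char #2 = F0 9F 98 A9.
Offset 6: leading byte 0xE9 = 11101001 → 3-byte char #3 = E9 91 BA.
Offset 9: leading byte 0xE0 = 11100000 → 3-byte char #4 = E0 A6 9C.
Offset 12: leading byte 0xEB = 11101011 → 3-byte char #5 = EB 8D 94.
Offset 15: leading byte 0xEF = 11101111 → 3-byte char #6 = EF A9 AD.
Offset 18: leading byte 0xF2 = 11110010 → 4-byte char #7 = F2 9D A1 B5.
Leading byte 0xF2 = 11110010 matches 11110xxx → 4-byte sequence.
Byte 1: 0xF2 = 11110010, payload 010 (3 bits).
Byte 2: 0x9D = 10011101 (10xxxxxx ✓), payload 011101.
Byte 3: 0xA1 = 10100001 (10xxxxxx ✓), payload 100001.
Byte 4: 0xB5 = 10110101 (10xxxxxx ✓), payload 110101.
Concatenate: 010011101100001110101 = 0x9D875 (21 bits → U+9D875).

U+9D875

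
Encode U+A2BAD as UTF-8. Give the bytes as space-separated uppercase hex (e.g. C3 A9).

F2 A2 AE AD

U+A2BAD = 0xA2BAD = 666541 decimal. In range U+10000–U+10FFFF → 4-byte form: 11110xxx 10xxxxxx 10xxxxxx 10xxxxxx.
Binary (21 bits): 010100010101110101101.
Split 3+6+6+6: 010 | 100010 | 101110 | 101101.
Byte 1: 11110010 = 0xF2.
Byte 2: 10100010 = 0xA2.
Byte 3: 10101110 = 0xAE.
Byte 4: 10101101 = 0xAD.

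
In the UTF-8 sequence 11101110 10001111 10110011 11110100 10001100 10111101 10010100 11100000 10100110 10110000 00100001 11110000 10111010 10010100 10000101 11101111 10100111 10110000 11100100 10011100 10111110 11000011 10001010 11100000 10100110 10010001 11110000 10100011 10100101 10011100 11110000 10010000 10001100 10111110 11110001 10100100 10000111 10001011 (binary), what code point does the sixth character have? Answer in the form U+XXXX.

U+F9F0

Offset 0: leading byte 0xEE = 11101110 → 3-byte char #1 = EE 8F B3.
Offset 3: leading byte 0xF4 = 11110100 → 4-byte char #2 = F4 8C BD 94.
Offset 7: leading byte 0xE0 = 11100000 → 3-byte char #3 = E0 A6 B0.
Offset 10: leading byte 0x21 = 00100001 → 1-byte char #4 = 21.
Offset 11: leading byte 0xF0 = 11110000 → 4-byte char #5 = F0 BA 94 85.
Offset 15: leading byte 0xEF = 11101111 → 3-byte char #6 = EF A7 B0.
Leading byte 0xEF = 11101111 matches 1110xxxx → 3-byte sequence.
Byte 1: 0xEF = 11101111, payload 1111 (4 bits).
Byte 2: 0xA7 = 10100111 (10xxxxxx ✓), payload 100111.
Byte 3: 0xB0 = 10110000 (10xxxxxx ✓), payload 110000.
Concatenate: 1111100111110000 = 0xF9F0 (16 bits → U+F9F0).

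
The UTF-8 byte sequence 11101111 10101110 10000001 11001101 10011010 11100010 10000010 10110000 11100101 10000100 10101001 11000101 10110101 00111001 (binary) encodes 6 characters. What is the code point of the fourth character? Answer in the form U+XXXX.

Offset 0: leading byte 0xEF = 11101111 → 3-byte char #1 = EF AE 81.
Offset 3: leading byte 0xCD = 11001101 → 2-byte char #2 = CD 9A.
Offset 5: leading byte 0xE2 = 11100010 → 3-byte char #3 = E2 82 B0.
Offset 8: leading byte 0xE5 = 11100101 → 3-byte char #4 = E5 84 A9.
Leading byte 0xE5 = 11100101 matches 1110xxxx → 3-byte sequence.
Byte 1: 0xE5 = 11100101, payload 0101 (4 bits).
Byte 2: 0x84 = 10000100 (10xxxxxx ✓), payload 000100.
Byte 3: 0xA9 = 10101001 (10xxxxxx ✓), payload 101001.
Concatenate: 0101000100101001 = 0x5129 (16 bits → U+5129).

U+5129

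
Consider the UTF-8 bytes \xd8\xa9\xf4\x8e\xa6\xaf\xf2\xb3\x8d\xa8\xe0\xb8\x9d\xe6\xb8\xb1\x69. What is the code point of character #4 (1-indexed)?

Offset 0: leading byte 0xD8 = 11011000 → 2-byte char #1 = D8 A9.
Offset 2: leading byte 0xF4 = 11110100 → 4-byte char #2 = F4 8E A6 AF.
Offset 6: leading byte 0xF2 = 11110010 → 4-byte char #3 = F2 B3 8D A8.
Offset 10: leading byte 0xE0 = 11100000 → 3-byte char #4 = E0 B8 9D.
Leading byte 0xE0 = 11100000 matches 1110xxxx → 3-byte sequence.
Byte 1: 0xE0 = 11100000, payload 0000 (4 bits).
Byte 2: 0xB8 = 10111000 (10xxxxxx ✓), payload 111000.
Byte 3: 0x9D = 10011101 (10xxxxxx ✓), payload 011101.
Concatenate: 0000111000011101 = 0xE1D (16 bits → U+0E1D).

U+0E1D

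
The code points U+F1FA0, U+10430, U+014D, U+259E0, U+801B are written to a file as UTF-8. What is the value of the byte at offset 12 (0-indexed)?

U+F1FA0 → 4-byte form F3 B1 BE A0 at offsets 0–3.
U+10430 → 4-byte form F0 90 90 B0 at offsets 4–7.
U+014D → 2-byte form C5 8D at offsets 8–9.
U+259E0 → 4-byte form F0 A5 A7 A0 at offsets 10–13.
Offset 12 falls in char 4's range; it's byte 3 of F0 A5 A7 A0 = 0xA7.

0xA7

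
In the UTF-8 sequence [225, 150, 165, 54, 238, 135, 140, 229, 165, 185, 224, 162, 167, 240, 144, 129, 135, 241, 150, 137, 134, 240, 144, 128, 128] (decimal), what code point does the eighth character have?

U+10000

Offset 0: leading byte 0xE1 = 11100001 → 3-byte char #1 = E1 96 A5.
Offset 3: leading byte 0x36 = 00110110 → 1-byte char #2 = 36.
Offset 4: leading byte 0xEE = 11101110 → 3-byte char #3 = EE 87 8C.
Offset 7: leading byte 0xE5 = 11100101 → 3-byte char #4 = E5 A5 B9.
Offset 10: leading byte 0xE0 = 11100000 → 3-byte char #5 = E0 A2 A7.
Offset 13: leading byte 0xF0 = 11110000 → 4-byte char #6 = F0 90 81 87.
Offset 17: leading byte 0xF1 = 11110001 → 4-byte char #7 = F1 96 89 86.
Offset 21: leading byte 0xF0 = 11110000 → 4-byte char #8 = F0 90 80 80.
Leading byte 0xF0 = 11110000 matches 11110xxx → 4-byte sequence.
Byte 1: 0xF0 = 11110000, payload 000 (3 bits).
Byte 2: 0x90 = 10010000 (10xxxxxx ✓), payload 010000.
Byte 3: 0x80 = 10000000 (10xxxxxx ✓), payload 000000.
Byte 4: 0x80 = 10000000 (10xxxxxx ✓), payload 000000.
Concatenate: 000010000000000000000 = 0x10000 (21 bits → U+10000).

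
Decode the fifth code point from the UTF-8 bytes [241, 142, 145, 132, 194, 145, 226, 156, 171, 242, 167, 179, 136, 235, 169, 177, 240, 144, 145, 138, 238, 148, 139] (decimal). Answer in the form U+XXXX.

Offset 0: leading byte 0xF1 = 11110001 → 4-byte char #1 = F1 8E 91 84.
Offset 4: leading byte 0xC2 = 11000010 → 2-byte char #2 = C2 91.
Offset 6: leading byte 0xE2 = 11100010 → 3-byte char #3 = E2 9C AB.
Offset 9: leading byte 0xF2 = 11110010 → 4-byte char #4 = F2 A7 B3 88.
Offset 13: leading byte 0xEB = 11101011 → 3-byte char #5 = EB A9 B1.
Leading byte 0xEB = 11101011 matches 1110xxxx → 3-byte sequence.
Byte 1: 0xEB = 11101011, payload 1011 (4 bits).
Byte 2: 0xA9 = 10101001 (10xxxxxx ✓), payload 101001.
Byte 3: 0xB1 = 10110001 (10xxxxxx ✓), payload 110001.
Concatenate: 1011101001110001 = 0xBA71 (16 bits → U+BA71).

U+BA71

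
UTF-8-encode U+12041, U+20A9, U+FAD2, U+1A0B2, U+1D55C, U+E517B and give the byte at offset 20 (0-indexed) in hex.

U+12041 → 4-byte form F0 92 81 81 at offsets 0–3.
U+20A9 → 3-byte form E2 82 A9 at offsets 4–6.
U+FAD2 → 3-byte form EF AB 92 at offsets 7–9.
U+1A0B2 → 4-byte form F0 9A 82 B2 at offsets 10–13.
U+1D55C → 4-byte form F0 9D 95 9C at offsets 14–17.
U+E517B → 4-byte form F3 A5 85 BB at offsets 18–21.
Offset 20 falls in char 6's range; it's byte 3 of F3 A5 85 BB = 0x85.

0x85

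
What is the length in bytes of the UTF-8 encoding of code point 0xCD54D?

4

U+CD54D = 0xCD54D. UTF-8 uses 1 byte below 0x80, 2 below 0x800, 3 below 0x10000, 4 up to 0x10FFFF. 0xCD54D is in U+10000–U+10FFFF → 4 bytes.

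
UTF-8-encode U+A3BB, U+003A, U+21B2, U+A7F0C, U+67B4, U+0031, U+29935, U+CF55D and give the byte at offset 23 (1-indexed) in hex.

0x9D

1-indexed offset 23 is 0-indexed offset 22.
U+A3BB → 3-byte form EA 8E BB at offsets 0–2.
U+003A → 1-byte form 3A at offsets 3–3.
U+21B2 → 3-byte form E2 86 B2 at offsets 4–6.
U+A7F0C → 4-byte form F2 A7 BC 8C at offsets 7–10.
U+67B4 → 3-byte form E6 9E B4 at offsets 11–13.
U+0031 → 1-byte form 31 at offsets 14–14.
U+29935 → 4-byte form F0 A9 A4 B5 at offsets 15–18.
U+CF55D → 4-byte form F3 8F 95 9D at offsets 19–22.
Offset 22 falls in char 8's range; it's byte 4 of F3 8F 95 9D = 0x9D.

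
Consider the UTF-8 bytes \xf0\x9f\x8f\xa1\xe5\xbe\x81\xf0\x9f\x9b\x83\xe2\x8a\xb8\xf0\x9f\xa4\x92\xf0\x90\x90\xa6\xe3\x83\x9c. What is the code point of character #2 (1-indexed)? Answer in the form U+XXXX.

U+5F81

Offset 0: leading byte 0xF0 = 11110000 → 4-byte char #1 = F0 9F 8F A1.
Offset 4: leading byte 0xE5 = 11100101 → 3-byte char #2 = E5 BE 81.
Leading byte 0xE5 = 11100101 matches 1110xxxx → 3-byte sequence.
Byte 1: 0xE5 = 11100101, payload 0101 (4 bits).
Byte 2: 0xBE = 10111110 (10xxxxxx ✓), payload 111110.
Byte 3: 0x81 = 10000001 (10xxxxxx ✓), payload 000001.
Concatenate: 0101111110000001 = 0x5F81 (16 bits → U+5F81).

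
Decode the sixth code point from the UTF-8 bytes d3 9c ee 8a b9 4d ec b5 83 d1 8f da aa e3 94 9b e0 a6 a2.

Offset 0: leading byte 0xD3 = 11010011 → 2-byte char #1 = D3 9C.
Offset 2: leading byte 0xEE = 11101110 → 3-byte char #2 = EE 8A B9.
Offset 5: leading byte 0x4D = 01001101 → 1-byte char #3 = 4D.
Offset 6: leading byte 0xEC = 11101100 → 3-byte char #4 = EC B5 83.
Offset 9: leading byte 0xD1 = 11010001 → 2-byte char #5 = D1 8F.
Offset 11: leading byte 0xDA = 11011010 → 2-byte char #6 = DA AA.
Leading byte 0xDA = 11011010 matches 110xxxxx → 2-byte sequence.
Byte 1: 0xDA = 11011010, payload 11010 (5 bits).
Byte 2: 0xAA = 10101010 (10xxxxxx ✓), payload 101010.
Concatenate: 11010101010 = 0x6AA (11 bits → U+06AA).

U+06AA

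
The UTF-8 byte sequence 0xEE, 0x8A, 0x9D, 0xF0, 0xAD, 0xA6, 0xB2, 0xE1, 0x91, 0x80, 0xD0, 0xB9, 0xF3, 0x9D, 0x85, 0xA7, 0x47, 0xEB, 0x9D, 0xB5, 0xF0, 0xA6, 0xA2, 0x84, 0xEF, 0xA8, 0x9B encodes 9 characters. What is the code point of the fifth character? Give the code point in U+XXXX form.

U+DD167

Offset 0: leading byte 0xEE = 11101110 → 3-byte char #1 = EE 8A 9D.
Offset 3: leading byte 0xF0 = 11110000 → 4-byte char #2 = F0 AD A6 B2.
Offset 7: leading byte 0xE1 = 11100001 → 3-byte char #3 = E1 91 80.
Offset 10: leading byte 0xD0 = 11010000 → 2-byte char #4 = D0 B9.
Offset 12: leading byte 0xF3 = 11110011 → 4-byte char #5 = F3 9D 85 A7.
Leading byte 0xF3 = 11110011 matches 11110xxx → 4-byte sequence.
Byte 1: 0xF3 = 11110011, payload 011 (3 bits).
Byte 2: 0x9D = 10011101 (10xxxxxx ✓), payload 011101.
Byte 3: 0x85 = 10000101 (10xxxxxx ✓), payload 000101.
Byte 4: 0xA7 = 10100111 (10xxxxxx ✓), payload 100111.
Concatenate: 011011101000101100111 = 0xDD167 (21 bits → U+DD167).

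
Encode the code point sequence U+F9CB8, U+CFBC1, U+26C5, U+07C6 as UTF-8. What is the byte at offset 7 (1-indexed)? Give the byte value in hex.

1-indexed offset 7 is 0-indexed offset 6.
U+F9CB8 → 4-byte form F3 B9 B2 B8 at offsets 0–3.
U+CFBC1 → 4-byte form F3 8F AF 81 at offsets 4–7.
Offset 6 falls in char 2's range; it's byte 3 of F3 8F AF 81 = 0xAF.

0xAF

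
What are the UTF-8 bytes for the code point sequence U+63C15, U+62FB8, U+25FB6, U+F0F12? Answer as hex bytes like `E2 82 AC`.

U+63C15: 4-byte form → F1 A3 B0 95.
U+62FB8: 4-byte form → F1 A2 BE B8.
U+25FB6: 4-byte form → F0 A5 BE B6.
U+F0F12: 4-byte form → F3 B0 BC 92.
Concatenated (16 bytes): F1 A3 B0 95 F1 A2 BE B8 F0 A5 BE B6 F3 B0 BC 92.

F1 A3 B0 95 F1 A2 BE B8 F0 A5 BE B6 F3 B0 BC 92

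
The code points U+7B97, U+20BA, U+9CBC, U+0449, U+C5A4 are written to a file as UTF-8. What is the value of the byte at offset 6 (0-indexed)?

U+7B97 → 3-byte form E7 AE 97 at offsets 0–2.
U+20BA → 3-byte form E2 82 BA at offsets 3–5.
U+9CBC → 3-byte form E9 B2 BC at offsets 6–8.
Offset 6 falls in char 3's range; it's byte 1 of E9 B2 BC = 0xE9.

0xE9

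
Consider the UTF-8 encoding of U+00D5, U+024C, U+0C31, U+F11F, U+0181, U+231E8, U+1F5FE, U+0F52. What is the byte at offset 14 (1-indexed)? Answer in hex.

1-indexed offset 14 is 0-indexed offset 13.
U+00D5 → 2-byte form C3 95 at offsets 0–1.
U+024C → 2-byte form C9 8C at offsets 2–3.
U+0C31 → 3-byte form E0 B0 B1 at offsets 4–6.
U+F11F → 3-byte form EF 84 9F at offsets 7–9.
U+0181 → 2-byte form C6 81 at offsets 10–11.
U+231E8 → 4-byte form F0 A3 87 A8 at offsets 12–15.
Offset 13 falls in char 6's range; it's byte 2 of F0 A3 87 A8 = 0xA3.

0xA3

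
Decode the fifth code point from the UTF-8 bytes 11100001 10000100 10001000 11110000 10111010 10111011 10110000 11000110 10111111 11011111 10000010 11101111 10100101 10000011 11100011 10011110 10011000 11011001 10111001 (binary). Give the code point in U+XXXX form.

U+F943

Offset 0: leading byte 0xE1 = 11100001 → 3-byte char #1 = E1 84 88.
Offset 3: leading byte 0xF0 = 11110000 → 4-byte char #2 = F0 BA BB B0.
Offset 7: leading byte 0xC6 = 11000110 → 2-byte char #3 = C6 BF.
Offset 9: leading byte 0xDF = 11011111 → 2-byte char #4 = DF 82.
Offset 11: leading byte 0xEF = 11101111 → 3-byte char #5 = EF A5 83.
Leading byte 0xEF = 11101111 matches 1110xxxx → 3-byte sequence.
Byte 1: 0xEF = 11101111, payload 1111 (4 bits).
Byte 2: 0xA5 = 10100101 (10xxxxxx ✓), payload 100101.
Byte 3: 0x83 = 10000011 (10xxxxxx ✓), payload 000011.
Concatenate: 1111100101000011 = 0xF943 (16 bits → U+F943).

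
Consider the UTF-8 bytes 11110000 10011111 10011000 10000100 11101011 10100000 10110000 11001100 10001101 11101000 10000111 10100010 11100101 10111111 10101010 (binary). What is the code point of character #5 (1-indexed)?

U+5FEA

Offset 0: leading byte 0xF0 = 11110000 → 4-byte char #1 = F0 9F 98 84.
Offset 4: leading byte 0xEB = 11101011 → 3-byte char #2 = EB A0 B0.
Offset 7: leading byte 0xCC = 11001100 → 2-byte char #3 = CC 8D.
Offset 9: leading byte 0xE8 = 11101000 → 3-byte char #4 = E8 87 A2.
Offset 12: leading byte 0xE5 = 11100101 → 3-byte char #5 = E5 BF AA.
Leading byte 0xE5 = 11100101 matches 1110xxxx → 3-byte sequence.
Byte 1: 0xE5 = 11100101, payload 0101 (4 bits).
Byte 2: 0xBF = 10111111 (10xxxxxx ✓), payload 111111.
Byte 3: 0xAA = 10101010 (10xxxxxx ✓), payload 101010.
Concatenate: 0101111111101010 = 0x5FEA (16 bits → U+5FEA).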